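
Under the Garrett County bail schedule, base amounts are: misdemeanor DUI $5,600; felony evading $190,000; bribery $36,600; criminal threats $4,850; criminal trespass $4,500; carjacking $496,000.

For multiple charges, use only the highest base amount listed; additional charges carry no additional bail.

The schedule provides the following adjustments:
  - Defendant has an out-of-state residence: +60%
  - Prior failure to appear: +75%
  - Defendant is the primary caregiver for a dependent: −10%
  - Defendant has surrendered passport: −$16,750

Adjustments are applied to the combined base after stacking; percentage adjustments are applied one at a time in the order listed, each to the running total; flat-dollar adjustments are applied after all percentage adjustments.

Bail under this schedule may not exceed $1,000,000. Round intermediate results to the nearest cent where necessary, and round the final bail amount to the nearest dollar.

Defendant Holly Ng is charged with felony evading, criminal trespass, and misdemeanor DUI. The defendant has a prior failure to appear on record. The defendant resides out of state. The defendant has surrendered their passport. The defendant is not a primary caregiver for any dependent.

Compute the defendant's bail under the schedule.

Base amounts from the schedule: felony evading $190,000; criminal trespass $4,500; misdemeanor DUI $5,600.
Stacking rule: use the highest base only. Highest is felony evading at $190,000. Combined base = $190,000.
Defendant has an out-of-state residence (+60%): $190,000 × 1.6 = $304,000.
Prior failure to appear (+75%): $304,000 × 1.75 = $532,000.
Defendant has surrendered passport (−$16,750 flat): $532,000 − $16,750 = $515,250.
$515,250 is within the $1,000,000 maximum.

$515,250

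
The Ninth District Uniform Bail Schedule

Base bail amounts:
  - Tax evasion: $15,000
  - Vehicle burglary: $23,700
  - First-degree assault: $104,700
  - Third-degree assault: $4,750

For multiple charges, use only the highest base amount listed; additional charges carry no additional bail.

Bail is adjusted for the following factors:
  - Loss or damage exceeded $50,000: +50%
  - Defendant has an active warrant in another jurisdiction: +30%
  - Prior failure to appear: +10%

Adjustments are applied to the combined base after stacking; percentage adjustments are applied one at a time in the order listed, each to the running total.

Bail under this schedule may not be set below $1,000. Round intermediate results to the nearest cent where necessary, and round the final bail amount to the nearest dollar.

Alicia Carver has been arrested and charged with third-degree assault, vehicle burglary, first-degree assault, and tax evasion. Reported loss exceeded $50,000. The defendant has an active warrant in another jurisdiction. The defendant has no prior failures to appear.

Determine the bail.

$204,165

Base amounts from the schedule: third-degree assault $4,750; vehicle burglary $23,700; first-degree assault $104,700; tax evasion $15,000.
Stacking rule: use the highest base only. Highest is first-degree assault at $104,700. Combined base = $104,700.
Loss or damage exceeded $50,000 (+50%): $104,700 × 1.5 = $157,050.
Defendant has an active warrant in another jurisdiction (+30%): $157,050 × 1.3 = $204,165.
$204,165 is at or above the $1,000 minimum.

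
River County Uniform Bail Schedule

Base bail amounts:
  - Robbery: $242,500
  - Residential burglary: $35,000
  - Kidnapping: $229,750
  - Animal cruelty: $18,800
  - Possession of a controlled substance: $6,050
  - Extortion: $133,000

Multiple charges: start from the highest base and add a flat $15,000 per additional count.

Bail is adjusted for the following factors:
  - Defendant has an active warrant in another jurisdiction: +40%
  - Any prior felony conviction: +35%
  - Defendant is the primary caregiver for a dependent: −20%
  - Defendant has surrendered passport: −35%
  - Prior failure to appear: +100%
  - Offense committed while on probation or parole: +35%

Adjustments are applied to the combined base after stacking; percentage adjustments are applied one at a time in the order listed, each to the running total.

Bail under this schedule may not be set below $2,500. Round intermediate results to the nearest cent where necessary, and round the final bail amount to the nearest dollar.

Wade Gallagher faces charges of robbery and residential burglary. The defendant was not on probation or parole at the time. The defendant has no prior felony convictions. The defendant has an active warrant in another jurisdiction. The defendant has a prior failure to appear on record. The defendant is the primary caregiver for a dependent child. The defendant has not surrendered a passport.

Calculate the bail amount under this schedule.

$576,800

Base amounts from the schedule: robbery $242,500; residential burglary $35,000.
Stacking rule: highest base plus $15,000 per additional charge. Highest is robbery at $242,500; 1 additional charge → +$15,000. Combined base = $257,500.
Defendant has an active warrant in another jurisdiction (+40%): $257,500 × 1.4 = $360,500.
Defendant is the primary caregiver for a dependent (−20%): $360,500 × 0.8 = $288,400.
Prior failure to appear (+100%): $288,400 × 2 = $576,800.
$576,800 is at or above the $2,500 minimum.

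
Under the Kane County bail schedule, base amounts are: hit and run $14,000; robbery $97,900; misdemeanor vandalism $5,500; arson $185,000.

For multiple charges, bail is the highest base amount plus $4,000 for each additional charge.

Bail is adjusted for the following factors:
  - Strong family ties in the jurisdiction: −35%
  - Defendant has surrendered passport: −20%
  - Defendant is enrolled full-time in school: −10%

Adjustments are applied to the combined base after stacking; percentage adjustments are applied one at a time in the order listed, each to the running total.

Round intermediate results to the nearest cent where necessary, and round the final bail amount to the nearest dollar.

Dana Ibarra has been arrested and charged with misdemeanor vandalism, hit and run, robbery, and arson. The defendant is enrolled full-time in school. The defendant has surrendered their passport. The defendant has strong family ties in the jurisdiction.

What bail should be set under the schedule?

Base amounts from the schedule: misdemeanor vandalism $5,500; hit and run $14,000; robbery $97,900; arson $185,000.
Stacking rule: highest base plus $4,000 per additional charge. Highest is arson at $185,000; 3 additional charges → +$12,000. Combined base = $197,000.
Strong family ties in the jurisdiction (−35%): $197,000 × 0.65 = $128,050.
Defendant has surrendered passport (−20%): $128,050 × 0.8 = $102,440.
Defendant is enrolled full-time in school (−10%): $102,440 × 0.9 = $92,196.

$92,196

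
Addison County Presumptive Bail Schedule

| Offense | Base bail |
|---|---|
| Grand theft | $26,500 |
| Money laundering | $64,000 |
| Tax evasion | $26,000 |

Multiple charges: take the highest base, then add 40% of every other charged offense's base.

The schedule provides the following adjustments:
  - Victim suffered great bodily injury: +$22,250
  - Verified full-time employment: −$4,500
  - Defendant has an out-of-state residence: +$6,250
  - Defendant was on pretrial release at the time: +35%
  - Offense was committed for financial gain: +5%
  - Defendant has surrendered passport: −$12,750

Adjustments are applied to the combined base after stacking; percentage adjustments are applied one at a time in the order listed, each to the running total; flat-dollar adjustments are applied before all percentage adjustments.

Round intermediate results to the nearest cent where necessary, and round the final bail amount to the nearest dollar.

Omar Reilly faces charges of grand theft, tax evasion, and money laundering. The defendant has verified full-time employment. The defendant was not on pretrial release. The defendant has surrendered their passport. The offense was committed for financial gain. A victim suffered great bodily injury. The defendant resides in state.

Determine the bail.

$94,500

Base amounts from the schedule: grand theft $26,500; tax evasion $26,000; money laundering $64,000.
Stacking rule: highest base plus 40% of each additional charge. Highest is money laundering at $64,000. Additional: $26,500 × 40% = $10,600; $26,000 × 40% = $10,400. Combined base = $64,000 + $21,000 = $85,000.
Victim suffered great bodily injury (+$22,250 flat): $85,000 + $22,250 = $107,250.
Verified full-time employment (−$4,500 flat): $107,250 − $4,500 = $102,750.
Defendant has surrendered passport (−$12,750 flat): $102,750 − $12,750 = $90,000.
Offense was committed for financial gain (+5%): $90,000 × 1.05 = $94,500.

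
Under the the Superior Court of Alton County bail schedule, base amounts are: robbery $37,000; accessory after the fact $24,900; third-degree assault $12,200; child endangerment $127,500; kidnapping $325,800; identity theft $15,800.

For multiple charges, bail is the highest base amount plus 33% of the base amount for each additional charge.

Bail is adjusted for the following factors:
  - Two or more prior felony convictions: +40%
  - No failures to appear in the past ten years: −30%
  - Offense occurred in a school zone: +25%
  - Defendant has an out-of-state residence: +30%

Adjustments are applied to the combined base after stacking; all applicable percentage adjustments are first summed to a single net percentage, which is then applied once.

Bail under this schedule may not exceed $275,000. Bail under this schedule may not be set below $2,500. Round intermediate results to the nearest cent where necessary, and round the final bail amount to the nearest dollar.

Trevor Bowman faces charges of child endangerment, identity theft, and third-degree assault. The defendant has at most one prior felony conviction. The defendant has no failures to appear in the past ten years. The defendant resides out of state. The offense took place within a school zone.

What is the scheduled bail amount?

Base amounts from the schedule: child endangerment $127,500; identity theft $15,800; third-degree assault $12,200.
Stacking rule: highest base plus 33% of each additional charge. Highest is child endangerment at $127,500. Additional: $15,800 × 33% = $5,214; $12,200 × 33% = $4,026. Combined base = $127,500 + $9,240 = $136,740.
Net percentage adjustment: −30% +25% +30% = +25%. $136,740 × 1.25 = $170,925.
$170,925 is within the $275,000 maximum.
$170,925 is at or above the $2,500 minimum.

$170,925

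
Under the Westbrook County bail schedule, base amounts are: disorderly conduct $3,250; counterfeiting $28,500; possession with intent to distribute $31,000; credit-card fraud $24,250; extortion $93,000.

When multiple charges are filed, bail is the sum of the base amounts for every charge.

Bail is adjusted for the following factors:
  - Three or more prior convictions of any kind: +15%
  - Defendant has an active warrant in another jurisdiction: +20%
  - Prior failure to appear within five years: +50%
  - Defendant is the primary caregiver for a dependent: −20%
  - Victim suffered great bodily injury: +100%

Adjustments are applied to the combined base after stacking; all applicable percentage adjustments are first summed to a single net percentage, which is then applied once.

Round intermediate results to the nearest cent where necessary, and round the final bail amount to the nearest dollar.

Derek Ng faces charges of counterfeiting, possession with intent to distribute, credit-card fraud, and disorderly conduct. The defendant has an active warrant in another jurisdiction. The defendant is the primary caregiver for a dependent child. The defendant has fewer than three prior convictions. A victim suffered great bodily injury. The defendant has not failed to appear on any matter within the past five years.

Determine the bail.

$174,000

Base amounts from the schedule: counterfeiting $28,500; possession with intent to distribute $31,000; credit-card fraud $24,250; disorderly conduct $3,250.
Stacking rule: sum of all bases. $28,500 + $31,000 + $24,250 + $3,250 = $87,000.
Net percentage adjustment: +20% −20% +100% = +100%. $87,000 × 2 = $174,000.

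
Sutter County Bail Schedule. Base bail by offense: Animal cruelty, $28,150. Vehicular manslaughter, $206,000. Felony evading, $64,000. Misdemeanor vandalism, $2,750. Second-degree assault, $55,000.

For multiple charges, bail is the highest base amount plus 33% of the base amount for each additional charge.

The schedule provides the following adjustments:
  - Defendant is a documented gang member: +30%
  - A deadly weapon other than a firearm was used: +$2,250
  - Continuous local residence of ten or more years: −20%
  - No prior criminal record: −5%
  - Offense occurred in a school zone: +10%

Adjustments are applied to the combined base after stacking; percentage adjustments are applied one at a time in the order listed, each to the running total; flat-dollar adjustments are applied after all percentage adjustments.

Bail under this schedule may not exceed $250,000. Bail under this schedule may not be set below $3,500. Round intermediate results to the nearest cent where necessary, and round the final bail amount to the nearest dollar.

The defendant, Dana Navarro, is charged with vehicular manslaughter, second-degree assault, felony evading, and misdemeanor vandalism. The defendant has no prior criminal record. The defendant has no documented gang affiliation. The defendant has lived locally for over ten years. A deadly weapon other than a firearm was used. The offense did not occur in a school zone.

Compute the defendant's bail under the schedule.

$189,345

Base amounts from the schedule: vehicular manslaughter $206,000; second-degree assault $55,000; felony evading $64,000; misdemeanor vandalism $2,750.
Stacking rule: highest base plus 33% of each additional charge. Highest is vehicular manslaughter at $206,000. Additional: $55,000 × 33% = $18,150; $64,000 × 33% = $21,120; $2,750 × 33% = $907.50. Combined base = $206,000 + $40,177.50 = $246,177.50.
Continuous local residence of ten or more years (−20%): $246,177.50 × 0.8 = $196,942.
No prior criminal record (−5%): $196,942 × 0.95 = $187,094.90.
A deadly weapon other than a firearm was used (+$2,250 flat): $187,094.90 + $2,250 = $189,344.90.
$189,344.90 is within the $250,000 maximum.
$189,344.90 is at or above the $3,500 minimum.
Rounded to the nearest dollar: $189,345.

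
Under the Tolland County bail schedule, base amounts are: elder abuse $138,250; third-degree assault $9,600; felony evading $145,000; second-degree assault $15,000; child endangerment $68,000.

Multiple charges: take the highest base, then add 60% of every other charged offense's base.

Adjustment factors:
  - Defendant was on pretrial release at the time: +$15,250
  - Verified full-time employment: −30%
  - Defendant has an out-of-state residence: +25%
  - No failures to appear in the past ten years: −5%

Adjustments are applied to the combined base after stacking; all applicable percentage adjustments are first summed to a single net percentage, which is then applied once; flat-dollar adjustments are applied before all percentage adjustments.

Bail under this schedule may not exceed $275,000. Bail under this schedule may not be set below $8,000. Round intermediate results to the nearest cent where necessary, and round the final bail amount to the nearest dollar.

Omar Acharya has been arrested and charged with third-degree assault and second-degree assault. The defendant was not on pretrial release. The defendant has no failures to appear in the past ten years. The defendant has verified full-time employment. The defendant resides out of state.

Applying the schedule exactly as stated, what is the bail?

$18,684

Base amounts from the schedule: third-degree assault $9,600; second-degree assault $15,000.
Stacking rule: highest base plus 60% of each additional charge. Highest is second-degree assault at $15,000. Additional: $9,600 × 60% = $5,760. Combined base = $15,000 + $5,760 = $20,760.
Net percentage adjustment: −30% +25% −5% = −10%. $20,760 × 0.9 = $18,684.
$18,684 is within the $275,000 maximum.
$18,684 is at or above the $8,000 minimum.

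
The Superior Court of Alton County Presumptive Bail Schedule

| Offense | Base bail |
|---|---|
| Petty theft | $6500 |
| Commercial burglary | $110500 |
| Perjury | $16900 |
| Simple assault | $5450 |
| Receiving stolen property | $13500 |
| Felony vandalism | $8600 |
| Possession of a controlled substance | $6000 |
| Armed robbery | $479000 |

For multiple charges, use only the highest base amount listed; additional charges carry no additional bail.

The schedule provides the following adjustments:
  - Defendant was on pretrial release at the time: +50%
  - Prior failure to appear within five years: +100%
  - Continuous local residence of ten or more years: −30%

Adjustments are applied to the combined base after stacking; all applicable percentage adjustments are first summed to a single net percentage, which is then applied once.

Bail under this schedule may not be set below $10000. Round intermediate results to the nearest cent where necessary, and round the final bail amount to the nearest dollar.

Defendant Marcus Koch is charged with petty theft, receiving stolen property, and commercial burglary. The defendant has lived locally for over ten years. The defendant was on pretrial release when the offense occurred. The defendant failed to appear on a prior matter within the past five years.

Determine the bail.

$243100

Base amounts from the schedule: petty theft $6500; receiving stolen property $13500; commercial burglary $110500.
Stacking rule: use the highest base only. Highest is commercial burglary at $110500. Combined base = $110500.
Net percentage adjustment: +50% +100% −30% = +120%. $110500 × 2.2 = $243100.
$243100 is at or above the $10000 minimum.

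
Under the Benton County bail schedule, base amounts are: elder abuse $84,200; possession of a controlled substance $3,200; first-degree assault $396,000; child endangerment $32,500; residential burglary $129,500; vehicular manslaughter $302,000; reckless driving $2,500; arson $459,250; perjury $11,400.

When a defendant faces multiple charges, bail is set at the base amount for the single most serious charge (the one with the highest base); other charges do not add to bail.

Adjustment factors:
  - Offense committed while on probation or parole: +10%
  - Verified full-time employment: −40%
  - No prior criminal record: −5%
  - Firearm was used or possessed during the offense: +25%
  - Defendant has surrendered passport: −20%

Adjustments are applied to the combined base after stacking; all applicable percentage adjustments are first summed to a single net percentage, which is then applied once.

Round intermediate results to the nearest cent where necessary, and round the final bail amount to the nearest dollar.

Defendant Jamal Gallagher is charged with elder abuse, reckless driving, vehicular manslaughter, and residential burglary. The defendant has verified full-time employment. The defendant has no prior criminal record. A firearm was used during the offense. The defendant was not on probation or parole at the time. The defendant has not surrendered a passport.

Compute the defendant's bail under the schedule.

$241,600

Base amounts from the schedule: elder abuse $84,200; reckless driving $2,500; vehicular manslaughter $302,000; residential burglary $129,500.
Stacking rule: use the highest base only. Highest is vehicular manslaughter at $302,000. Combined base = $302,000.
Net percentage adjustment: −40% −5% +25% = −20%. $302,000 × 0.8 = $241,600.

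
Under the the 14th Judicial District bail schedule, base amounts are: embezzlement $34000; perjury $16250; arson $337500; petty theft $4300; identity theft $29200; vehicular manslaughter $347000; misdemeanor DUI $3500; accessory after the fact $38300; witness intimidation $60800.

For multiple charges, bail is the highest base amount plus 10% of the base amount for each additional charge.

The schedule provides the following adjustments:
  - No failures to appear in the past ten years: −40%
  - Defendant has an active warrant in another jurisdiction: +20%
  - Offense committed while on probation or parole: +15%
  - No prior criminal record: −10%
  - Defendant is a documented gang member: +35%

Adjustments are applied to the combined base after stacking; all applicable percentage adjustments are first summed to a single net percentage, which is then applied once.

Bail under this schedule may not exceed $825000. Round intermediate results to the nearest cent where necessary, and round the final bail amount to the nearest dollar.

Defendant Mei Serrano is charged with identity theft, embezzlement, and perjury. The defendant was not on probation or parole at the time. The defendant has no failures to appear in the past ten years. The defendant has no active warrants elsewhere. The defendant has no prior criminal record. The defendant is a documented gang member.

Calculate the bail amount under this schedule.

$32763

Base amounts from the schedule: identity theft $29200; embezzlement $34000; perjury $16250.
Stacking rule: highest base plus 10% of each additional charge. Highest is embezzlement at $34000. Additional: $29200 × 10% = $2920; $16250 × 10% = $1625. Combined base = $34000 + $4545 = $38545.
Net percentage adjustment: −40% −10% +35% = −15%. $38545 × 0.85 = $32763.25.
$32763.25 is within the $825000 maximum.
Rounded to the nearest dollar: $32763.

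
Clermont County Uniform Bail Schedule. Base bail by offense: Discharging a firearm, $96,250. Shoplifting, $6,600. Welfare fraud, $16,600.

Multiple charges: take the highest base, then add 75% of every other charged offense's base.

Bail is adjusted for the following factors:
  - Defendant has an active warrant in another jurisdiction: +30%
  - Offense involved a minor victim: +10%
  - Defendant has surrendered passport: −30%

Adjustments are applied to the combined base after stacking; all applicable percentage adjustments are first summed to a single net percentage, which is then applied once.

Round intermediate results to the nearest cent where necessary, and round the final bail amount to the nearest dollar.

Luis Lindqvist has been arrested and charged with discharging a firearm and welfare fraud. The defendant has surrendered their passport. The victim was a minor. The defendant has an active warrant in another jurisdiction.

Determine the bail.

$119,570

Base amounts from the schedule: discharging a firearm $96,250; welfare fraud $16,600.
Stacking rule: highest base plus 75% of each additional charge. Highest is discharging a firearm at $96,250. Additional: $16,600 × 75% = $12,450. Combined base = $96,250 + $12,450 = $108,700.
Net percentage adjustment: +30% +10% −30% = +10%. $108,700 × 1.1 = $119,570.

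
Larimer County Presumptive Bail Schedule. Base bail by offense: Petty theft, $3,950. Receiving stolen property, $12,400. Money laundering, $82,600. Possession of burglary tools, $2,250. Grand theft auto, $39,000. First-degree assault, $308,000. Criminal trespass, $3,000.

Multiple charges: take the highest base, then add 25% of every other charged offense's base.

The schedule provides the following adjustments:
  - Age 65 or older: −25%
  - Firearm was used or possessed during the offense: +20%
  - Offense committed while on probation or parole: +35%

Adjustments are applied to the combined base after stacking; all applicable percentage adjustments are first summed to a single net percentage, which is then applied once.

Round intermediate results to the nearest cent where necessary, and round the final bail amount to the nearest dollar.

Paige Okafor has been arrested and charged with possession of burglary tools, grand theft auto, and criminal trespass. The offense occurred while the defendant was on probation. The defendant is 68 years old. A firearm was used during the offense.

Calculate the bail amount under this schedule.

$52,406

Base amounts from the schedule: possession of burglary tools $2,250; grand theft auto $39,000; criminal trespass $3,000.
Stacking rule: highest base plus 25% of each additional charge. Highest is grand theft auto at $39,000. Additional: $2,250 × 25% = $562.50; $3,000 × 25% = $750. Combined base = $39,000 + $1,312.50 = $40,312.50.
Net percentage adjustment: −25% +20% +35% = +30%. $40,312.50 × 1.3 = $52,406.25.
Rounded to the nearest dollar: $52,406.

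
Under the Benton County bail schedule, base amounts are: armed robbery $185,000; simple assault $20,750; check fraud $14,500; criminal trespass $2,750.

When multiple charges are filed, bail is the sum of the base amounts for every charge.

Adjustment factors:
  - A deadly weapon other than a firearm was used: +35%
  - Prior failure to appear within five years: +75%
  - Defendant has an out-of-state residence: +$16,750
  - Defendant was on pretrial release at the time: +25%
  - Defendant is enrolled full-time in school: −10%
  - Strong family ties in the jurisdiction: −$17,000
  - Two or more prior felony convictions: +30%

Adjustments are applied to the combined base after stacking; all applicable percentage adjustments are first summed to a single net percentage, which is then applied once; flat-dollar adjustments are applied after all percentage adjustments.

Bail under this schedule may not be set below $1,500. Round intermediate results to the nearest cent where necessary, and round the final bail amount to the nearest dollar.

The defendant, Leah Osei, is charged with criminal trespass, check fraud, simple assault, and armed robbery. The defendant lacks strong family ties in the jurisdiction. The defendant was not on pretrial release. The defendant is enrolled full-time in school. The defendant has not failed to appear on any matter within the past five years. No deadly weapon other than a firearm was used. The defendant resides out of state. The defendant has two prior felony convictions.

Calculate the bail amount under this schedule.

$284,350

Base amounts from the schedule: criminal trespass $2,750; check fraud $14,500; simple assault $20,750; armed robbery $185,000.
Stacking rule: sum of all bases. $2,750 + $14,500 + $20,750 + $185,000 = $223,000.
Net percentage adjustment: −10% +30% = +20%. $223,000 × 1.2 = $267,600.
Defendant has an out-of-state residence (+$16,750 flat): $267,600 + $16,750 = $284,350.
$284,350 is at or above the $1,500 minimum.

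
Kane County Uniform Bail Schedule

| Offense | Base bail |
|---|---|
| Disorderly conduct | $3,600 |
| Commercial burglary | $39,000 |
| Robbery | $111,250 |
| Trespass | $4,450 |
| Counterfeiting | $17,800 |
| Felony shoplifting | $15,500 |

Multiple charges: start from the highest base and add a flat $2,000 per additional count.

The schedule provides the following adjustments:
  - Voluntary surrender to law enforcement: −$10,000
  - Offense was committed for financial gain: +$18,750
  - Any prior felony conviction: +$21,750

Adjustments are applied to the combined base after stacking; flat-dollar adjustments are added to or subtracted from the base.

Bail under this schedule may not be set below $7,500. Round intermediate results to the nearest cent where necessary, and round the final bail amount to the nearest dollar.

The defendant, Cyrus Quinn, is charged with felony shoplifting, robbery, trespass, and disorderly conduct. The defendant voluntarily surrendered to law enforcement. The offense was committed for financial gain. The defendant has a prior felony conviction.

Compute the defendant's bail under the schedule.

$147,750

Base amounts from the schedule: felony shoplifting $15,500; robbery $111,250; trespass $4,450; disorderly conduct $3,600.
Stacking rule: highest base plus $2,000 per additional charge. Highest is robbery at $111,250; 3 additional charges → +$6,000. Combined base = $117,250.
Voluntary surrender to law enforcement (−$10,000 flat): $117,250 − $10,000 = $107,250.
Offense was committed for financial gain (+$18,750 flat): $107,250 + $18,750 = $126,000.
Any prior felony conviction (+$21,750 flat): $126,000 + $21,750 = $147,750.
$147,750 is at or above the $7,500 minimum.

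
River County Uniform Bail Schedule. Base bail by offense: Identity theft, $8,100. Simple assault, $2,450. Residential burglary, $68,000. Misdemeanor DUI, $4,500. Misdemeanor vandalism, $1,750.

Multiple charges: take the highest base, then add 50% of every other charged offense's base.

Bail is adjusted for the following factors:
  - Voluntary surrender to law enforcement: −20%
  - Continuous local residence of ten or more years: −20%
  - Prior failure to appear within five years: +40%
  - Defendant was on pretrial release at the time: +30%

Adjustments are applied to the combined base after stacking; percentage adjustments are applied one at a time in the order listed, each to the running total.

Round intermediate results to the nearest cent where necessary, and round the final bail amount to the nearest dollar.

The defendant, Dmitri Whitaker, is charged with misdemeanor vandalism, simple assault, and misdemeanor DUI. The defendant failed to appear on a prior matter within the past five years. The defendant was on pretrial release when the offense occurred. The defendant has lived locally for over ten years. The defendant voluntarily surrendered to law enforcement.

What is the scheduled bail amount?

Base amounts from the schedule: misdemeanor vandalism $1,750; simple assault $2,450; misdemeanor DUI $4,500.
Stacking rule: highest base plus 50% of each additional charge. Highest is misdemeanor DUI at $4,500. Additional: $1,750 × 50% = $875; $2,450 × 50% = $1,225. Combined base = $4,500 + $2,100 = $6,600.
Voluntary surrender to law enforcement (−20%): $6,600 × 0.8 = $5,280.
Continuous local residence of ten or more years (−20%): $5,280 × 0.8 = $4,224.
Prior failure to appear within five years (+40%): $4,224 × 1.4 = $5,913.60.
Defendant was on pretrial release at the time (+30%): $5,913.60 × 1.3 = $7,687.68.
Rounded to the nearest dollar: $7,688.

$7,688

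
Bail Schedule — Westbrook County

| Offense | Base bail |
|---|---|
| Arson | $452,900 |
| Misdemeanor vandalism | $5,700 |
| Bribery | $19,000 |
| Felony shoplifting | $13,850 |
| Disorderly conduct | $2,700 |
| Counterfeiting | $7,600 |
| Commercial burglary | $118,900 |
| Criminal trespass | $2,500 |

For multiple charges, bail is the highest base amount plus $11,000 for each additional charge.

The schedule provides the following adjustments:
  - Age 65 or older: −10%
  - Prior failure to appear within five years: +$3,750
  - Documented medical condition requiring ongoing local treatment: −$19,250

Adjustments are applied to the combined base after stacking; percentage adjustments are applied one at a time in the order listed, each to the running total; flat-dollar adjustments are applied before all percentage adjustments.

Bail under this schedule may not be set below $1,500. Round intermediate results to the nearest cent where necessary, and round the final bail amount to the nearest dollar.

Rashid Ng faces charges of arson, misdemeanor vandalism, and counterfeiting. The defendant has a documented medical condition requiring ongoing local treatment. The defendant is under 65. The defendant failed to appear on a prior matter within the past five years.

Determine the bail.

$459,400

Base amounts from the schedule: arson $452,900; misdemeanor vandalism $5,700; counterfeiting $7,600.
Stacking rule: highest base plus $11,000 per additional charge. Highest is arson at $452,900; 2 additional charges → +$22,000. Combined base = $474,900.
Prior failure to appear within five years (+$3,750 flat): $474,900 + $3,750 = $478,650.
Documented medical condition requiring ongoing local treatment (−$19,250 flat): $478,650 − $19,250 = $459,400.
$459,400 is at or above the $1,500 minimum.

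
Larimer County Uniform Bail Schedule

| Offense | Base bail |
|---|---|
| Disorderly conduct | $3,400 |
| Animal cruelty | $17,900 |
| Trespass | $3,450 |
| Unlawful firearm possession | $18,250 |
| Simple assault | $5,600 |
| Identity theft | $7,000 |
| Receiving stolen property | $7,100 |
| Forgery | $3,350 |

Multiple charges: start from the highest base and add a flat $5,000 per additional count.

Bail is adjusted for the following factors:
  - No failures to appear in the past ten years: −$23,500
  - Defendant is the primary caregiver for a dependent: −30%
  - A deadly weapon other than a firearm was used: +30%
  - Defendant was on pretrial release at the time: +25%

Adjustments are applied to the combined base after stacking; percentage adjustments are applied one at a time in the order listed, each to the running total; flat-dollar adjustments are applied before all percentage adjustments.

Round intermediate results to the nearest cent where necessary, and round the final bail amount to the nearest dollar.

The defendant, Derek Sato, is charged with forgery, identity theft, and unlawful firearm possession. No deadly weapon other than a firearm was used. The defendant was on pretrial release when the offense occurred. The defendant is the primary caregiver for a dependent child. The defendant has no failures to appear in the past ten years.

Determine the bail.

Base amounts from the schedule: forgery $3,350; identity theft $7,000; unlawful firearm possession $18,250.
Stacking rule: highest base plus $5,000 per additional charge. Highest is unlawful firearm possession at $18,250; 2 additional charges → +$10,000. Combined base = $28,250.
No failures to appear in the past ten years (−$23,500 flat): $28,250 − $23,500 = $4,750.
Defendant is the primary caregiver for a dependent (−30%): $4,750 × 0.7 = $3,325.
Defendant was on pretrial release at the time (+25%): $3,325 × 1.25 = $4,156.25.
Rounded to the nearest dollar: $4,156.

$4,156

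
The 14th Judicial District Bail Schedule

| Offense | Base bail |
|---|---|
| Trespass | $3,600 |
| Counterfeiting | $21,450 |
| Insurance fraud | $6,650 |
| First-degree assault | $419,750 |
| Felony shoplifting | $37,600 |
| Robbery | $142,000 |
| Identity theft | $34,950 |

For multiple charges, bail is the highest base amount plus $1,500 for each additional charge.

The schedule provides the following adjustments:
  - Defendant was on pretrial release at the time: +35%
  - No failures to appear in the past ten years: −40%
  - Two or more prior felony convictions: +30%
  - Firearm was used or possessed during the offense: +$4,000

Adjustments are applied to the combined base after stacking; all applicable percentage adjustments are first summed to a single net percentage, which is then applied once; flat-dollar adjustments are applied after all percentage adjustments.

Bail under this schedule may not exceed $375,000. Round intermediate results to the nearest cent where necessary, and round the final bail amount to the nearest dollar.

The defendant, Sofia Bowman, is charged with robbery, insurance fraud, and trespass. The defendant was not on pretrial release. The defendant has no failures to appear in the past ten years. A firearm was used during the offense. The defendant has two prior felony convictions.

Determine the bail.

$134,500

Base amounts from the schedule: robbery $142,000; insurance fraud $6,650; trespass $3,600.
Stacking rule: highest base plus $1,500 per additional charge. Highest is robbery at $142,000; 2 additional charges → +$3,000. Combined base = $145,000.
Net percentage adjustment: −40% +30% = −10%. $145,000 × 0.9 = $130,500.
Firearm was used or possessed during the offense (+$4,000 flat): $130,500 + $4,000 = $134,500.
$134,500 is within the $375,000 maximum.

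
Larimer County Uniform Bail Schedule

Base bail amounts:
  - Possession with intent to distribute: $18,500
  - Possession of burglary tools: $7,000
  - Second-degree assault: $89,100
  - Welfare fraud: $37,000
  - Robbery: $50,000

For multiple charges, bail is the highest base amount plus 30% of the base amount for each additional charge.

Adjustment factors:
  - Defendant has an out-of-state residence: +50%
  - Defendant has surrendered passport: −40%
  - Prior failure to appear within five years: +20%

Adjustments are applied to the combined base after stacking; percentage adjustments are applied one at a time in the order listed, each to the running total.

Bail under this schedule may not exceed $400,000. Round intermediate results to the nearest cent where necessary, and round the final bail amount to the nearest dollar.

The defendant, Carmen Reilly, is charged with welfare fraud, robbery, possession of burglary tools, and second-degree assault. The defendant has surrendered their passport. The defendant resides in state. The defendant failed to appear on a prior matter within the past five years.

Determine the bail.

$84,456

Base amounts from the schedule: welfare fraud $37,000; robbery $50,000; possession of burglary tools $7,000; second-degree assault $89,100.
Stacking rule: highest base plus 30% of each additional charge. Highest is second-degree assault at $89,100. Additional: $37,000 × 30% = $11,100; $50,000 × 30% = $15,000; $7,000 × 30% = $2,100. Combined base = $89,100 + $28,200 = $117,300.
Defendant has surrendered passport (−40%): $117,300 × 0.6 = $70,380.
Prior failure to appear within five years (+20%): $70,380 × 1.2 = $84,456.
$84,456 is within the $400,000 maximum.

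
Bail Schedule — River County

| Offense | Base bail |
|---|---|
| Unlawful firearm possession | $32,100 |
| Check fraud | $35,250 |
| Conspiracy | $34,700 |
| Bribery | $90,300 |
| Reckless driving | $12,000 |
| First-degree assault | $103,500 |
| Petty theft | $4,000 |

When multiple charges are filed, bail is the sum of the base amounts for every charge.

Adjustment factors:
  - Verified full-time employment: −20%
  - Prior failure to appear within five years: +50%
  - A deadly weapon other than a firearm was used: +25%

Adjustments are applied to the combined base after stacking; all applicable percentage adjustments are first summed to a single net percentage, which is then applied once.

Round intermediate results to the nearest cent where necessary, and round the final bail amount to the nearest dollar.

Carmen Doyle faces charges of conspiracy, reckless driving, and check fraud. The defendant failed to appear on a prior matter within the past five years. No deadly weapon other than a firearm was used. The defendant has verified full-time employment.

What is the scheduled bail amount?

Base amounts from the schedule: conspiracy $34,700; reckless driving $12,000; check fraud $35,250.
Stacking rule: sum of all bases. $34,700 + $12,000 + $35,250 = $81,950.
Net percentage adjustment: −20% +50% = +30%. $81,950 × 1.3 = $106,535.

$106,535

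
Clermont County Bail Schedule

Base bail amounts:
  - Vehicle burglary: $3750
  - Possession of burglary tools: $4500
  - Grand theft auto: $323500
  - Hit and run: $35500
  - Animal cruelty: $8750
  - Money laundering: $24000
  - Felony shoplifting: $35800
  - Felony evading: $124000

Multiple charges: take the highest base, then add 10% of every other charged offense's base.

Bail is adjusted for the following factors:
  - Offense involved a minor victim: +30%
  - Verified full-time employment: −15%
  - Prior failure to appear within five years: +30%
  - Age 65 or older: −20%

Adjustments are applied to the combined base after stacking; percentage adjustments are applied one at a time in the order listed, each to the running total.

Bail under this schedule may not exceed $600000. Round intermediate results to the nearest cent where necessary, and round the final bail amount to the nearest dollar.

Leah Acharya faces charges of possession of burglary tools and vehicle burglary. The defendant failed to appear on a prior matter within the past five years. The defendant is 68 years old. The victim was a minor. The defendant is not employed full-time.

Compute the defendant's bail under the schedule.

$6591

Base amounts from the schedule: possession of burglary tools $4500; vehicle burglary $3750.
Stacking rule: highest base plus 10% of each additional charge. Highest is possession of burglary tools at $4500. Additional: $3750 × 10% = $375. Combined base = $4500 + $375 = $4875.
Offense involved a minor victim (+30%): $4875 × 1.3 = $6337.50.
Prior failure to appear within five years (+30%): $6337.50 × 1.3 = $8238.75.
Age 65 or older (−20%): $8238.75 × 0.8 = $6591.
$6591 is within the $600000 maximum.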